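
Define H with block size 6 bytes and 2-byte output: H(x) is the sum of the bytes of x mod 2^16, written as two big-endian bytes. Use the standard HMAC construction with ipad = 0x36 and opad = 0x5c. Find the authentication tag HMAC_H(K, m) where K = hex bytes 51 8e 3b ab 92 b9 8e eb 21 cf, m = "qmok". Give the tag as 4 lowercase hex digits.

0203

Key hex bytes 51 8e 3b ab 92 b9 8e eb 21 cf is 10 bytes > B = 6, so hash it first: H(key) = 05 79, then zero-pad to 6 bytes: K' = 05 79 00 00 00 00.
K' ⊕ ipad = 33 4f 36 36 36 36.  K' ⊕ opad = 59 25 5c 5c 5c 5c.
Inner input = (K'⊕ipad) ∥ m = 33 4f 36 36 36 36 ∥ 71 6d 6f 6b.
Inner hash: sum = 51+79+54+54+54+54+113+109+111+107 = 786 → 03 12.
Outer input = (K'⊕opad) ∥ inner = 59 25 5c 5c 5c 5c ∥ 03 12.
Outer hash (tag): sum = 89+37+92+92+92+92+3+18 = 515 → 02 03.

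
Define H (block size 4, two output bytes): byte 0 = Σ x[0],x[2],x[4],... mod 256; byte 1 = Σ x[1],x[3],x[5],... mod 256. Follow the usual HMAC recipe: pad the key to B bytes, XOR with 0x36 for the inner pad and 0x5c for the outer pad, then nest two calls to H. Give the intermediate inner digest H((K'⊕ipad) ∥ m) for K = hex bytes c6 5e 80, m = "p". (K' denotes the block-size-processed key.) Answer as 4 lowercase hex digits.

Key hex bytes c6 5e 80 is 3 bytes ≤ B = 4; zero-pad to 4 bytes: K' = c6 5e 80 00.
K' ⊕ ipad = f0 68 b6 36.
Inner input = f0 68 b6 36 ∥ 70.
Inner hash: even-index sum = 534 mod 256 = 22; odd-index sum = 158 mod 256 = 158 → 16 9e.

169e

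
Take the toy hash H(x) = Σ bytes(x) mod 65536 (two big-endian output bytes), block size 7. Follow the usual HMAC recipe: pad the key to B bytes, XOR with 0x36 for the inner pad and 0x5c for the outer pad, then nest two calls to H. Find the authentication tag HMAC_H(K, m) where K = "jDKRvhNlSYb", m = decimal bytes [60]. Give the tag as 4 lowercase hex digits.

Key "jDKRvhNlSYb" = 6a 44 4b 52 76 68 4e 6c 53 59 62 is 11 bytes > B = 7, so hash it first: H(key) = 03 f1, then zero-pad to 7 bytes: K' = 03 f1 00 00 00 00 00.
K' ⊕ ipad = 35 c7 36 36 36 36 36.  K' ⊕ opad = 5f ad 5c 5c 5c 5c 5c.
Inner input = (K'⊕ipad) ∥ m = 35 c7 36 36 36 36 36 ∥ 3c.
Inner hash: sum = 53+199+54+54+54+54+54+60 = 582 → 02 46.
Outer input = (K'⊕opad) ∥ inner = 5f ad 5c 5c 5c 5c 5c ∥ 02 46.
Outer hash (tag): sum = 95+173+92+92+92+92+92+2+70 = 800 → 03 20.

0320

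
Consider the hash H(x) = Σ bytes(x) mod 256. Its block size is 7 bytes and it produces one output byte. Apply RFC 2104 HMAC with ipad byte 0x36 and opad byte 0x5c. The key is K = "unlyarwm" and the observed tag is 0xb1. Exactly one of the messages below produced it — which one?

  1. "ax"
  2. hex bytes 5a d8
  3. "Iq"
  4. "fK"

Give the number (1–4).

1

Key "unlyarwm" = 75 6e 6c 79 61 72 77 6d is 8 bytes > B = 7, so hash it first: H(key) = 7f, then zero-pad to 7 bytes: K' = 7f 00 00 00 00 00 00.
K' ⊕ ipad = 49 36 36 36 36 36 36; K' ⊕ opad = 23 5c 5c 5c 5c 5c 5c.
m1: inner = H(49 36 36 36 36 36 36 61 78) = 66; tag = H(23 5c 5c 5c 5c 5c 5c 66) = b1 ← matches
m2: inner = H(49 36 36 36 36 36 36 5a d8) = bf; tag = H(23 5c 5c 5c 5c 5c 5c bf) = 0a
m3: inner = H(49 36 36 36 36 36 36 49 71) = 47; tag = H(23 5c 5c 5c 5c 5c 5c 47) = 92
m4: inner = H(49 36 36 36 36 36 36 66 4b) = 3e; tag = H(23 5c 5c 5c 5c 5c 5c 3e) = 89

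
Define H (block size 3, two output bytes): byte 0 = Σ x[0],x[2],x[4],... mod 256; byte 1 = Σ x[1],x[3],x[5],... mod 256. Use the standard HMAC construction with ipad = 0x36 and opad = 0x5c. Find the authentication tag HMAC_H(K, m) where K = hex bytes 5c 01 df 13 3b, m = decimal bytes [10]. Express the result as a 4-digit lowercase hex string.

Key hex bytes 5c 01 df 13 3b is 5 bytes > B = 3, so hash it first: H(key) = 76 14, then zero-pad to 3 bytes: K' = 76 14 00.
K' ⊕ ipad = 40 22 36.  K' ⊕ opad = 2a 48 5c.
Inner input = (K'⊕ipad) ∥ m = 40 22 36 ∥ 0a.
Inner hash: even-index sum = 118 mod 256 = 118; odd-index sum = 44 mod 256 = 44 → 76 2c.
Outer input = (K'⊕opad) ∥ inner = 2a 48 5c ∥ 76 2c.
Outer hash (tag): even-index sum = 178 mod 256 = 178; odd-index sum = 190 mod 256 = 190 → b2 be.

b2be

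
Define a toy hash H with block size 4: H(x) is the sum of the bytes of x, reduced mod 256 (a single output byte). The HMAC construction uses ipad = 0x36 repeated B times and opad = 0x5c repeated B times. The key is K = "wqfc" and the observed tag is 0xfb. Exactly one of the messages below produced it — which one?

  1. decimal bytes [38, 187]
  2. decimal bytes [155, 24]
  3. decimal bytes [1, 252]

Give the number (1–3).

3

Key "wqfc" = 77 71 66 63 is exactly B = 4 bytes: K' = 77 71 66 63.
K' ⊕ ipad = 41 47 50 55; K' ⊕ opad = 2b 2d 3a 3f.
m1: inner = H(41 47 50 55 26 bb) = 0e; tag = H(2b 2d 3a 3f 0e) = df
m2: inner = H(41 47 50 55 9b 18) = e0; tag = H(2b 2d 3a 3f e0) = b1
m3: inner = H(41 47 50 55 01 fc) = 2a; tag = H(2b 2d 3a 3f 2a) = fb ← matches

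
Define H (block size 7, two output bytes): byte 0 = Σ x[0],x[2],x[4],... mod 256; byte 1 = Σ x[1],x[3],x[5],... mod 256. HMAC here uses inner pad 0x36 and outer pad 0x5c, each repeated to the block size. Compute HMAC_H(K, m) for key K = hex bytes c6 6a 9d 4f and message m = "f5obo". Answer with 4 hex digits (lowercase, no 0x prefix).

Key hex bytes c6 6a 9d 4f is 4 bytes ≤ B = 7; zero-pad to 7 bytes: K' = c6 6a 9d 4f 00 00 00.
K' ⊕ ipad = f0 5c ab 79 36 36 36.  K' ⊕ opad = 9a 36 c1 13 5c 5c 5c.
Inner input = (K'⊕ipad) ∥ m = f0 5c ab 79 36 36 36 ∥ 66 35 6f 62 6f.
Inner hash: even-index sum = 670 mod 256 = 158; odd-index sum = 591 mod 256 = 79 → 9e 4f.
Outer input = (K'⊕opad) ∥ inner = 9a 36 c1 13 5c 5c 5c ∥ 9e 4f.
Outer hash (tag): even-index sum = 610 mod 256 = 98; odd-index sum = 323 mod 256 = 67 → 62 43.

6243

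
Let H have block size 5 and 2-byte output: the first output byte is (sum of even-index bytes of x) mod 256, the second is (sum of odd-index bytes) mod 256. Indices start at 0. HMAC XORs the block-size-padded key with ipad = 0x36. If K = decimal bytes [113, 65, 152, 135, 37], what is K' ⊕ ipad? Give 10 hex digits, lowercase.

Key decimal bytes [113, 65, 152, 135, 37] = 71 41 98 87 25 is exactly B = 5 bytes: K' = 71 41 98 87 25.
XOR each byte with 0x36: 71⊕36=47, 41⊕36=77, 98⊕36=ae, 87⊕36=b1, 25⊕36=13.

4777aeb113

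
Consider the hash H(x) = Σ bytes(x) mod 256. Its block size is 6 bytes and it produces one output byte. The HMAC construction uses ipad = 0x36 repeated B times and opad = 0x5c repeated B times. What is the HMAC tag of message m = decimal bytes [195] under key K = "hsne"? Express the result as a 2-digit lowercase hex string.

Key "hsne" = 68 73 6e 65 is 4 bytes ≤ B = 6; zero-pad to 6 bytes: K' = 68 73 6e 65 00 00.
K' ⊕ ipad = 5e 45 58 53 36 36.  K' ⊕ opad = 34 2f 32 39 5c 5c.
Inner input = (K'⊕ipad) ∥ m = 5e 45 58 53 36 36 ∥ c3.
Inner hash: sum = 94+69+88+83+54+54+195 = 637; mod 256 = 125 → 7d.
Outer input = (K'⊕opad) ∥ inner = 34 2f 32 39 5c 5c ∥ 7d.
Outer hash (tag): sum = 52+47+50+57+92+92+125 = 515; mod 256 = 3 → 03.

03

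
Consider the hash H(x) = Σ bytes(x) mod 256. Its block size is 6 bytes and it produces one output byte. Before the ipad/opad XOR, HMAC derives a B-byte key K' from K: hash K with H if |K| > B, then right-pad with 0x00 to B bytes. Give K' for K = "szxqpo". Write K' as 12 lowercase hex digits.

Key "szxqpo" = 73 7a 78 71 70 6f is exactly B = 6 bytes: K' = 73 7a 78 71 70 6f.

737a7871706f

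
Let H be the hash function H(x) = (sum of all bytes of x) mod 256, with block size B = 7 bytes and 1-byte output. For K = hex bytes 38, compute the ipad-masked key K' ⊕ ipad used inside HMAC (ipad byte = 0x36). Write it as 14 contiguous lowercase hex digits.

Key hex bytes 38 is 1 byte ≤ B = 7; zero-pad to 7 bytes: K' = 38 00 00 00 00 00 00.
XOR each byte with 0x36: 38⊕36=0e, 00⊕36=36, 00⊕36=36, 00⊕36=36, 00⊕36=36, 00⊕36=36, 00⊕36=36.

0e363636363636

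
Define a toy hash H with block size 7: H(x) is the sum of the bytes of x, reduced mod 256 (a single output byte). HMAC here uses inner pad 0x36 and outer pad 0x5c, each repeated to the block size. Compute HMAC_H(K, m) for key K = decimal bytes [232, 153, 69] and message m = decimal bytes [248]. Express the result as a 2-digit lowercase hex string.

d2

Key decimal bytes [232, 153, 69] = e8 99 45 is 3 bytes ≤ B = 7; zero-pad to 7 bytes: K' = e8 99 45 00 00 00 00.
K' ⊕ ipad = de af 73 36 36 36 36.  K' ⊕ opad = b4 c5 19 5c 5c 5c 5c.
Inner input = (K'⊕ipad) ∥ m = de af 73 36 36 36 36 ∥ f8.
Inner hash: sum = 222+175+115+54+54+54+54+248 = 976; mod 256 = 208 → d0.
Outer input = (K'⊕opad) ∥ inner = b4 c5 19 5c 5c 5c 5c ∥ d0.
Outer hash (tag): sum = 180+197+25+92+92+92+92+208 = 978; mod 256 = 210 → d2.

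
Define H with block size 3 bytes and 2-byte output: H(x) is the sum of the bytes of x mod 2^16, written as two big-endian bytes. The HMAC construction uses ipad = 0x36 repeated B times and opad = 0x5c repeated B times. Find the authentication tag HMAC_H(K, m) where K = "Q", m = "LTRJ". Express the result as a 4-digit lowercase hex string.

00d6

Key "Q" = 51 is 1 byte ≤ B = 3; zero-pad to 3 bytes: K' = 51 00 00.
K' ⊕ ipad = 67 36 36.  K' ⊕ opad = 0d 5c 5c.
Inner input = (K'⊕ipad) ∥ m = 67 36 36 ∥ 4c 54 52 4a.
Inner hash: sum = 103+54+54+76+84+82+74 = 527 → 02 0f.
Outer input = (K'⊕opad) ∥ inner = 0d 5c 5c ∥ 02 0f.
Outer hash (tag): sum = 13+92+92+2+15 = 214 → 00 d6.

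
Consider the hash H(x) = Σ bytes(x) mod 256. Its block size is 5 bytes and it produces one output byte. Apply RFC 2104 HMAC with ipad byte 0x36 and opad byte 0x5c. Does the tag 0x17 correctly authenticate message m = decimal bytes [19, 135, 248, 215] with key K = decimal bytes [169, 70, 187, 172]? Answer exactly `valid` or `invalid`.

valid

Key decimal bytes [169, 70, 187, 172] = a9 46 bb ac is 4 bytes ≤ B = 5; zero-pad to 5 bytes: K' = a9 46 bb ac 00.
K' ⊕ ipad = 9f 70 8d 9a 36; K' ⊕ opad = f5 1a e7 f0 5c.
Inner hash: sum = 159+112+141+154+54+19+135+248+215 = 1237; mod 256 = 213 → d5.
Outer hash (recomputed tag): sum = 245+26+231+240+92+213 = 1047; mod 256 = 23 → 17.
Recomputed tag = 17; claimed = 17 → match.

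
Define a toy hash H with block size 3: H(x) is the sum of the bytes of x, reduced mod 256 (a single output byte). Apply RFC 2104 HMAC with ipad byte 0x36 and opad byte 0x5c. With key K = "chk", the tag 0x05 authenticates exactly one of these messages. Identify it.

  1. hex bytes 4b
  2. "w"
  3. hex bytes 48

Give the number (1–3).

Key "chk" = 63 68 6b is exactly B = 3 bytes: K' = 63 68 6b.
K' ⊕ ipad = 55 5e 5d; K' ⊕ opad = 3f 34 37.
m1: inner = H(55 5e 5d 4b) = 5b; tag = H(3f 34 37 5b) = 05 ← matches
m2: inner = H(55 5e 5d 77) = 87; tag = H(3f 34 37 87) = 31
m3: inner = H(55 5e 5d 48) = 58; tag = H(3f 34 37 58) = 02

1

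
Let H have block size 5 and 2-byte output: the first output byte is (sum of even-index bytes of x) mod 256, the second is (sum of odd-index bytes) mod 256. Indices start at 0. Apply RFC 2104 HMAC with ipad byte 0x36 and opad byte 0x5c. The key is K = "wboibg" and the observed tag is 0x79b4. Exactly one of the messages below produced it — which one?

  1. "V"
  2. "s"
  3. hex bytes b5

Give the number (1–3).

2

Key "wboibg" = 77 62 6f 69 62 67 is 6 bytes > B = 5, so hash it first: H(key) = 48 32, then zero-pad to 5 bytes: K' = 48 32 00 00 00.
K' ⊕ ipad = 7e 04 36 36 36; K' ⊕ opad = 14 6e 5c 5c 5c.
m1: inner = H(7e 04 36 36 36 56) = ea 90; tag = H(14 6e 5c 5c 5c ea 90) = 5cb4
m2: inner = H(7e 04 36 36 36 73) = ea ad; tag = H(14 6e 5c 5c 5c ea ad) = 79b4 ← matches
m3: inner = H(7e 04 36 36 36 b5) = ea ef; tag = H(14 6e 5c 5c 5c ea ef) = bbb4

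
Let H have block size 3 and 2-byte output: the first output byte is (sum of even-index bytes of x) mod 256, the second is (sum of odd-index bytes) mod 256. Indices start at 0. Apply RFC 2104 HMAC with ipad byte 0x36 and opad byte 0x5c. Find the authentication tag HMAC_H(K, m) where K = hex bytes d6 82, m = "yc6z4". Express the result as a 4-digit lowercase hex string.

Key hex bytes d6 82 is 2 bytes ≤ B = 3; zero-pad to 3 bytes: K' = d6 82 00.
K' ⊕ ipad = e0 b4 36.  K' ⊕ opad = 8a de 5c.
Inner input = (K'⊕ipad) ∥ m = e0 b4 36 ∥ 79 63 36 7a 34.
Inner hash: even-index sum = 499 mod 256 = 243; odd-index sum = 407 mod 256 = 151 → f3 97.
Outer input = (K'⊕opad) ∥ inner = 8a de 5c ∥ f3 97.
Outer hash (tag): even-index sum = 381 mod 256 = 125; odd-index sum = 465 mod 256 = 209 → 7d d1.

7dd1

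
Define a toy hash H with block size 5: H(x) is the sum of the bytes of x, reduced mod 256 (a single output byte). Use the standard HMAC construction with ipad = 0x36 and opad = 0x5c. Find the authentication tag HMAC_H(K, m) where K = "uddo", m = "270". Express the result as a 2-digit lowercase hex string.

37

Key "uddo" = 75 64 64 6f is 4 bytes ≤ B = 5; zero-pad to 5 bytes: K' = 75 64 64 6f 00.
K' ⊕ ipad = 43 52 52 59 36.  K' ⊕ opad = 29 38 38 33 5c.
Inner input = (K'⊕ipad) ∥ m = 43 52 52 59 36 ∥ 32 37 30.
Inner hash: sum = 67+82+82+89+54+50+55+48 = 527; mod 256 = 15 → 0f.
Outer input = (K'⊕opad) ∥ inner = 29 38 38 33 5c ∥ 0f.
Outer hash (tag): sum = 41+56+56+51+92+15 = 311; mod 256 = 55 → 37.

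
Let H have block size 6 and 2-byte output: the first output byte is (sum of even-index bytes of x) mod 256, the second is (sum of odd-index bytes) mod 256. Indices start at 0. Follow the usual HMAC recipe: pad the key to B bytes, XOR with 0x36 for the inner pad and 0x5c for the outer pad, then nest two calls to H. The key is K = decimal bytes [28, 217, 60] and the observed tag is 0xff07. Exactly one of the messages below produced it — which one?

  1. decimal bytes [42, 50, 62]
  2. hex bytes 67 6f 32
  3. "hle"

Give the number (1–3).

2

Key decimal bytes [28, 217, 60] = 1c d9 3c is 3 bytes ≤ B = 6; zero-pad to 6 bytes: K' = 1c d9 3c 00 00 00.
K' ⊕ ipad = 2a ef 0a 36 36 36; K' ⊕ opad = 40 85 60 5c 5c 5c.
m1: inner = H(2a ef 0a 36 36 36 2a 32 3e) = d2 8d; tag = H(40 85 60 5c 5c 5c d2 8d) = ceca
m2: inner = H(2a ef 0a 36 36 36 67 6f 32) = 03 ca; tag = H(40 85 60 5c 5c 5c 03 ca) = ff07 ← matches
m3: inner = H(2a ef 0a 36 36 36 68 6c 65) = 37 c7; tag = H(40 85 60 5c 5c 5c 37 c7) = 3304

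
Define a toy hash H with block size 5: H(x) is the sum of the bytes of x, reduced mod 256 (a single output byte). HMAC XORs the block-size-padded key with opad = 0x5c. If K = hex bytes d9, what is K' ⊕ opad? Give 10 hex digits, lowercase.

855c5c5c5c

Key hex bytes d9 is 1 byte ≤ B = 5; zero-pad to 5 bytes: K' = d9 00 00 00 00.
XOR each byte with 0x5c: d9⊕5c=85, 00⊕5c=5c, 00⊕5c=5c, 00⊕5c=5c, 00⊕5c=5c.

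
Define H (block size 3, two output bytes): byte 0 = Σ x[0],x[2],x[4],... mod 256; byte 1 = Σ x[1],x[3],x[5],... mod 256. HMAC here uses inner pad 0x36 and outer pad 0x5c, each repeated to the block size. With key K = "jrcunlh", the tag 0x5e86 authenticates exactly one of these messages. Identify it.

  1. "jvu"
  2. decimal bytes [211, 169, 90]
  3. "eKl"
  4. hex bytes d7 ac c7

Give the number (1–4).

Key "jrcunlh" = 6a 72 63 75 6e 6c 68 is 7 bytes > B = 3, so hash it first: H(key) = a3 53, then zero-pad to 3 bytes: K' = a3 53 00.
K' ⊕ ipad = 95 65 36; K' ⊕ opad = ff 0f 5c.
m1: inner = H(95 65 36 6a 76 75) = 41 44; tag = H(ff 0f 5c 41 44) = 9f50
m2: inner = H(95 65 36 d3 a9 5a) = 74 92; tag = H(ff 0f 5c 74 92) = ed83
m3: inner = H(95 65 36 65 4b 6c) = 16 36; tag = H(ff 0f 5c 16 36) = 9125
m4: inner = H(95 65 36 d7 ac c7) = 77 03; tag = H(ff 0f 5c 77 03) = 5e86 ← matches

4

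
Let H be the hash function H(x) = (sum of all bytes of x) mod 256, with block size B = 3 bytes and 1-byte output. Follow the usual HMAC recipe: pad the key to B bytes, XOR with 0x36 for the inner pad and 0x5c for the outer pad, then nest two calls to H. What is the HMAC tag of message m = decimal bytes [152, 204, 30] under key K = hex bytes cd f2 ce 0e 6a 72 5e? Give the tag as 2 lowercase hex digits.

12

Key hex bytes cd f2 ce 0e 6a 72 5e is 7 bytes > B = 3, so hash it first: H(key) = d5, then zero-pad to 3 bytes: K' = d5 00 00.
K' ⊕ ipad = e3 36 36.  K' ⊕ opad = 89 5c 5c.
Inner input = (K'⊕ipad) ∥ m = e3 36 36 ∥ 98 cc 1e.
Inner hash: sum = 227+54+54+152+204+30 = 721; mod 256 = 209 → d1.
Outer input = (K'⊕opad) ∥ inner = 89 5c 5c ∥ d1.
Outer hash (tag): sum = 137+92+92+209 = 530; mod 256 = 18 → 12.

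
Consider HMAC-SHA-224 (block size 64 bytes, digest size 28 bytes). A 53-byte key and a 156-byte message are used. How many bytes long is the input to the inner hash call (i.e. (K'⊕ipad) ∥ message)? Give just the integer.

220

Key is 53 ≤ 64 bytes, zero-padded: |K'| = 64.
Inner input = (K'⊕ipad) ∥ m → 64 + 156 = 220 bytes.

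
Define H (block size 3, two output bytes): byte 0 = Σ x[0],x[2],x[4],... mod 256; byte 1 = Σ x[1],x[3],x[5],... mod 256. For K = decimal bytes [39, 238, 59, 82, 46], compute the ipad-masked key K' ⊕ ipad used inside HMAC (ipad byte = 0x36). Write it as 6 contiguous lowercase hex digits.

Key decimal bytes [39, 238, 59, 82, 46] = 27 ee 3b 52 2e is 5 bytes > B = 3, so hash it first: H(key) = 90 40, then zero-pad to 3 bytes: K' = 90 40 00.
XOR each byte with 0x36: 90⊕36=a6, 40⊕36=76, 00⊕36=36.

a67636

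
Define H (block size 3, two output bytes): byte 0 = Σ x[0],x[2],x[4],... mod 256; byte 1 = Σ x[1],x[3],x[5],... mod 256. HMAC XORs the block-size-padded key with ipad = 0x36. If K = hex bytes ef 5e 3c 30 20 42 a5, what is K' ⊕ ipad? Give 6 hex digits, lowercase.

Key hex bytes ef 5e 3c 30 20 42 a5 is 7 bytes > B = 3, so hash it first: H(key) = f0 d0, then zero-pad to 3 bytes: K' = f0 d0 00.
XOR each byte with 0x36: f0⊕36=c6, d0⊕36=e6, 00⊕36=36.

c6e636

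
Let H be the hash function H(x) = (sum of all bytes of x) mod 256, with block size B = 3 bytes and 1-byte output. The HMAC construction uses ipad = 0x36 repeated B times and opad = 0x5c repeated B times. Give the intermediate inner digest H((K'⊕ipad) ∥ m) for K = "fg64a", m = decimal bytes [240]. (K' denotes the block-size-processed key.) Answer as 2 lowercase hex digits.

0a

Key "fg64a" = 66 67 36 34 61 is 5 bytes > B = 3, so hash it first: H(key) = 98, then zero-pad to 3 bytes: K' = 98 00 00.
K' ⊕ ipad = ae 36 36.
Inner input = ae 36 36 ∥ f0.
Inner hash: sum = 174+54+54+240 = 522; mod 256 = 10 → 0a.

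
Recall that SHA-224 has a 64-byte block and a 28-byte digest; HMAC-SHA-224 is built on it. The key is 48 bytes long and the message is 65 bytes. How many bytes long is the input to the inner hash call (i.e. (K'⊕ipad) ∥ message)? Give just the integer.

Key is 48 ≤ 64 bytes, zero-padded: |K'| = 64.
Inner input = (K'⊕ipad) ∥ m → 64 + 65 = 129 bytes.

129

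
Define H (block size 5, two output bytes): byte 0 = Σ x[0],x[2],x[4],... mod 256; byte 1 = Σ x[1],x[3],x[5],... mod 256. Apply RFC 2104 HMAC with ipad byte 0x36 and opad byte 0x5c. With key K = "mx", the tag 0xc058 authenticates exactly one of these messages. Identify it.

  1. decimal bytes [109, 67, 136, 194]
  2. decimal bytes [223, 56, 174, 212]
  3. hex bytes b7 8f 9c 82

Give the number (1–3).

Key "mx" = 6d 78 is 2 bytes ≤ B = 5; zero-pad to 5 bytes: K' = 6d 78 00 00 00.
K' ⊕ ipad = 5b 4e 36 36 36; K' ⊕ opad = 31 24 5c 5c 5c.
m1: inner = H(5b 4e 36 36 36 6d 43 88 c2) = cc 79; tag = H(31 24 5c 5c 5c cc 79) = 624c
m2: inner = H(5b 4e 36 36 36 df 38 ae d4) = d3 11; tag = H(31 24 5c 5c 5c d3 11) = fa53
m3: inner = H(5b 4e 36 36 36 b7 8f 9c 82) = d8 d7; tag = H(31 24 5c 5c 5c d8 d7) = c058 ← matches

3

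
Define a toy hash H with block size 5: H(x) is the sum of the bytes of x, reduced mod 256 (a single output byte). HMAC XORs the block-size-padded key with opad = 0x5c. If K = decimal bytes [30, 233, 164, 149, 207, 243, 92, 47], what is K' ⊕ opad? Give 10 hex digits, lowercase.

d15c5c5c5c

Key decimal bytes [30, 233, 164, 149, 207, 243, 92, 47] = 1e e9 a4 95 cf f3 5c 2f is 8 bytes > B = 5, so hash it first: H(key) = 8d, then zero-pad to 5 bytes: K' = 8d 00 00 00 00.
XOR each byte with 0x5c: 8d⊕5c=d1, 00⊕5c=5c, 00⊕5c=5c, 00⊕5c=5c, 00⊕5c=5c.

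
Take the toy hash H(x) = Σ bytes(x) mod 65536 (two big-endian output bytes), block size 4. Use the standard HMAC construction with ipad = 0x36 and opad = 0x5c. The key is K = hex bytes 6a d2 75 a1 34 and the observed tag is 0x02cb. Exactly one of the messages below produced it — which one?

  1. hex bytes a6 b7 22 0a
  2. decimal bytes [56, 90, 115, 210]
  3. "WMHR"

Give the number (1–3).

1

Key hex bytes 6a d2 75 a1 34 is 5 bytes > B = 4, so hash it first: H(key) = 02 86, then zero-pad to 4 bytes: K' = 02 86 00 00.
K' ⊕ ipad = 34 b0 36 36; K' ⊕ opad = 5e da 5c 5c.
m1: inner = H(34 b0 36 36 a6 b7 22 0a) = 02 d9; tag = H(5e da 5c 5c 02 d9) = 02cb ← matches
m2: inner = H(34 b0 36 36 38 5a 73 d2) = 03 27; tag = H(5e da 5c 5c 03 27) = 021a
m3: inner = H(34 b0 36 36 57 4d 48 52) = 02 8e; tag = H(5e da 5c 5c 02 8e) = 0280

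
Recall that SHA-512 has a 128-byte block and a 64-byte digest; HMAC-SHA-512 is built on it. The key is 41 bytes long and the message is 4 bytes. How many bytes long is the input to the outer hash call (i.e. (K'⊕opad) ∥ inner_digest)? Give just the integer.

192

Key is 41 ≤ 128 bytes, zero-padded: |K'| = 128.
Outer input = (K'⊕opad) ∥ H(inner) → 128 + 64 = 192 bytes.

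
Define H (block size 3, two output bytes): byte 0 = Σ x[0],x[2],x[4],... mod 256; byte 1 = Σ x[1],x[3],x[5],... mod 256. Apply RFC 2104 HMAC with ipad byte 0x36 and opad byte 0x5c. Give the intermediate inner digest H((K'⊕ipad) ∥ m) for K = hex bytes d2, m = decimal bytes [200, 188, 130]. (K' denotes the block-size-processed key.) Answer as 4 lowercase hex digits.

d680

Key hex bytes d2 is 1 byte ≤ B = 3; zero-pad to 3 bytes: K' = d2 00 00.
K' ⊕ ipad = e4 36 36.
Inner input = e4 36 36 ∥ c8 bc 82.
Inner hash: even-index sum = 470 mod 256 = 214; odd-index sum = 384 mod 256 = 128 → d6 80.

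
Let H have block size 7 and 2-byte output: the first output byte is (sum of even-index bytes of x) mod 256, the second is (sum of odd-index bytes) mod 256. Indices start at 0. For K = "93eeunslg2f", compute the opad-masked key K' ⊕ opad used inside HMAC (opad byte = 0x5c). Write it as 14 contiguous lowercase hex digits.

Key "93eeunslg2f" = 39 33 65 65 75 6e 73 6c 67 32 66 is 11 bytes > B = 7, so hash it first: H(key) = 53 a4, then zero-pad to 7 bytes: K' = 53 a4 00 00 00 00 00.
XOR each byte with 0x5c: 53⊕5c=0f, a4⊕5c=f8, 00⊕5c=5c, 00⊕5c=5c, 00⊕5c=5c, 00⊕5c=5c, 00⊕5c=5c.

0ff85c5c5c5c5c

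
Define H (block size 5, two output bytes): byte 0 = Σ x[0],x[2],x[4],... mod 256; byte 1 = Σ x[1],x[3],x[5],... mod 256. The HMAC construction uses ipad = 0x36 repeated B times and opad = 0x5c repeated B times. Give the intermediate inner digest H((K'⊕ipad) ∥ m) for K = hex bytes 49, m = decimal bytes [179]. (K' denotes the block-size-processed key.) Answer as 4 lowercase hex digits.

Key hex bytes 49 is 1 byte ≤ B = 5; zero-pad to 5 bytes: K' = 49 00 00 00 00.
K' ⊕ ipad = 7f 36 36 36 36.
Inner input = 7f 36 36 36 36 ∥ b3.
Inner hash: even-index sum = 235 mod 256 = 235; odd-index sum = 287 mod 256 = 31 → eb 1f.

eb1f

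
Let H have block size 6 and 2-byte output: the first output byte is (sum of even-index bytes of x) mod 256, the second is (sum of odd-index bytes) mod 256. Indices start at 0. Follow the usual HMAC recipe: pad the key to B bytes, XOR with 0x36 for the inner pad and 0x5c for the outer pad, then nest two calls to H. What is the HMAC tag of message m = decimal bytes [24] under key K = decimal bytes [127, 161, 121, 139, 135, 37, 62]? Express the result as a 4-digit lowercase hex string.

a898

Key decimal bytes [127, 161, 121, 139, 135, 37, 62] = 7f a1 79 8b 87 25 3e is 7 bytes > B = 6, so hash it first: H(key) = bd 51, then zero-pad to 6 bytes: K' = bd 51 00 00 00 00.
K' ⊕ ipad = 8b 67 36 36 36 36.  K' ⊕ opad = e1 0d 5c 5c 5c 5c.
Inner input = (K'⊕ipad) ∥ m = 8b 67 36 36 36 36 ∥ 18.
Inner hash: even-index sum = 271 mod 256 = 15; odd-index sum = 211 mod 256 = 211 → 0f d3.
Outer input = (K'⊕opad) ∥ inner = e1 0d 5c 5c 5c 5c ∥ 0f d3.
Outer hash (tag): even-index sum = 424 mod 256 = 168; odd-index sum = 408 mod 256 = 152 → a8 98.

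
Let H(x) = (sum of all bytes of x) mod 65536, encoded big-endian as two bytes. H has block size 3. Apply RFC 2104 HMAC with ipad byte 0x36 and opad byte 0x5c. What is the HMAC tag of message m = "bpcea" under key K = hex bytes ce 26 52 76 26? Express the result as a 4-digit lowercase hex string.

Key hex bytes ce 26 52 76 26 is 5 bytes > B = 3, so hash it first: H(key) = 01 e2, then zero-pad to 3 bytes: K' = 01 e2 00.
K' ⊕ ipad = 37 d4 36.  K' ⊕ opad = 5d be 5c.
Inner input = (K'⊕ipad) ∥ m = 37 d4 36 ∥ 62 70 63 65 61.
Inner hash: sum = 55+212+54+98+112+99+101+97 = 828 → 03 3c.
Outer input = (K'⊕opad) ∥ inner = 5d be 5c ∥ 03 3c.
Outer hash (tag): sum = 93+190+92+3+60 = 438 → 01 b6.

01b6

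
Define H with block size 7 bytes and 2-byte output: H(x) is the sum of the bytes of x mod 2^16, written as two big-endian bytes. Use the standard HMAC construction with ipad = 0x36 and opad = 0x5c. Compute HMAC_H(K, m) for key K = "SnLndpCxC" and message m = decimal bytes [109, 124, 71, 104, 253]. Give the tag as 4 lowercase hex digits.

Key "SnLndpCxC" = 53 6e 4c 6e 64 70 43 78 43 is 9 bytes > B = 7, so hash it first: H(key) = 03 4d, then zero-pad to 7 bytes: K' = 03 4d 00 00 00 00 00.
K' ⊕ ipad = 35 7b 36 36 36 36 36.  K' ⊕ opad = 5f 11 5c 5c 5c 5c 5c.
Inner input = (K'⊕ipad) ∥ m = 35 7b 36 36 36 36 36 ∥ 6d 7c 47 68 fd.
Inner hash: sum = 53+123+54+54+54+54+54+109+124+71+104+253 = 1107 → 04 53.
Outer input = (K'⊕opad) ∥ inner = 5f 11 5c 5c 5c 5c 5c ∥ 04 53.
Outer hash (tag): sum = 95+17+92+92+92+92+92+4+83 = 659 → 02 93.

0293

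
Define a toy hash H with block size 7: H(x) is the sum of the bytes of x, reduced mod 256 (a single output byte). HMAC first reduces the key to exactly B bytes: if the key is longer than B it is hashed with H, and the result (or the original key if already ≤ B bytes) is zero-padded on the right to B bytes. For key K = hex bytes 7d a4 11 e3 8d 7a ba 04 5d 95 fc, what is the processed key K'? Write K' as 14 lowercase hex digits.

|K| = 11 > B = 7, so first hash the key.
H(K): sum = 125+164+17+227+141+122+186+4+93+149+252 = 1480; mod 256 = 200 → c8.
Zero-pad H(K) = c8 to 7 bytes: K' = c8 00 00 00 00 00 00.

c8000000000000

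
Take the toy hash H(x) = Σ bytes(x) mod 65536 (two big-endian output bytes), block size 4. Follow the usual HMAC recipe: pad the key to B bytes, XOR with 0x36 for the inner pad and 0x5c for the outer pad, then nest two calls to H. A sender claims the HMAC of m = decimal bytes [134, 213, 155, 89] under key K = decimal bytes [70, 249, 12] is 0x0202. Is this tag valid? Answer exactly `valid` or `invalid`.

invalid

Key decimal bytes [70, 249, 12] = 46 f9 0c is 3 bytes ≤ B = 4; zero-pad to 4 bytes: K' = 46 f9 0c 00.
K' ⊕ ipad = 70 cf 3a 36; K' ⊕ opad = 1a a5 50 5c.
Inner hash: sum = 112+207+58+54+134+213+155+89 = 1022 → 03 fe.
Outer hash (recomputed tag): sum = 26+165+80+92+3+254 = 620 → 02 6c.
Recomputed tag = 026c; claimed = 0202 → mismatch.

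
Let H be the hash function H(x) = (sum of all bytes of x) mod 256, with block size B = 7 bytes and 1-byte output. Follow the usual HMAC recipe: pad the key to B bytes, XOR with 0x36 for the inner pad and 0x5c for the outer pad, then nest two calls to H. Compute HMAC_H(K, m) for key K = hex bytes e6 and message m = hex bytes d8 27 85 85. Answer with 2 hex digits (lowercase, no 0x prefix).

Key hex bytes e6 is 1 byte ≤ B = 7; zero-pad to 7 bytes: K' = e6 00 00 00 00 00 00.
K' ⊕ ipad = d0 36 36 36 36 36 36.  K' ⊕ opad = ba 5c 5c 5c 5c 5c 5c.
Inner input = (K'⊕ipad) ∥ m = d0 36 36 36 36 36 36 ∥ d8 27 85 85.
Inner hash: sum = 208+54+54+54+54+54+54+216+39+133+133 = 1053; mod 256 = 29 → 1d.
Outer input = (K'⊕opad) ∥ inner = ba 5c 5c 5c 5c 5c 5c ∥ 1d.
Outer hash (tag): sum = 186+92+92+92+92+92+92+29 = 767; mod 256 = 255 → ff.

ff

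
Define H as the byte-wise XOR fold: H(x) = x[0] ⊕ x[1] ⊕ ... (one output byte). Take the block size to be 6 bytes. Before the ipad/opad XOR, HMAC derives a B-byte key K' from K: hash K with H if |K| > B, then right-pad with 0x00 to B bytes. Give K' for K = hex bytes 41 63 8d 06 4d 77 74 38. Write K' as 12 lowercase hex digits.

|K| = 8 > B = 6, so first hash the key.
H(K): XOR 41⊕63⊕8d⊕06⊕4d⊕77⊕74⊕38 = df.
Zero-pad H(K) = df to 6 bytes: K' = df 00 00 00 00 00.

df0000000000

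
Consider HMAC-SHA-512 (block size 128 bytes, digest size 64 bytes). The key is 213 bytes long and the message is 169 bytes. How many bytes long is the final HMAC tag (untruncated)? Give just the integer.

The tag is one SHA-512 digest: 64 bytes.

64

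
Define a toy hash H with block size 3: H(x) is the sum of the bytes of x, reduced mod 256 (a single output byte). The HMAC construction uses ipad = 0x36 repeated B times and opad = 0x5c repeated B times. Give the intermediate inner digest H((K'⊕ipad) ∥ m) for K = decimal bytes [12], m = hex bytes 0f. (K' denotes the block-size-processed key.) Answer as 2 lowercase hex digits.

b5

Key decimal bytes [12] = 0c is 1 byte ≤ B = 3; zero-pad to 3 bytes: K' = 0c 00 00.
K' ⊕ ipad = 3a 36 36.
Inner input = 3a 36 36 ∥ 0f.
Inner hash: sum = 58+54+54+15 = 181 → b5.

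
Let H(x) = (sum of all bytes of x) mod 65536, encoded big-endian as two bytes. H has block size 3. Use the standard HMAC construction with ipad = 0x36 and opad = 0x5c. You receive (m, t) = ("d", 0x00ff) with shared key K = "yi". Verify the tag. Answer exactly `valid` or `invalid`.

Key "yi" = 79 69 is 2 bytes ≤ B = 3; zero-pad to 3 bytes: K' = 79 69 00.
K' ⊕ ipad = 4f 5f 36; K' ⊕ opad = 25 35 5c.
Inner hash: sum = 79+95+54+100 = 328 → 01 48.
Outer hash (recomputed tag): sum = 37+53+92+1+72 = 255 → 00 ff.
Recomputed tag = 00ff; claimed = 00ff → match.

valid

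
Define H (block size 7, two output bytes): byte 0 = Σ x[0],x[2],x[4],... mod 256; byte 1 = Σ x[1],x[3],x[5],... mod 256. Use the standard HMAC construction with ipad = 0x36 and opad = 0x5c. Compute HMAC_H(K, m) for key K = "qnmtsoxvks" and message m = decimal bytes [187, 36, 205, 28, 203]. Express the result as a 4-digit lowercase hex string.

Key "qnmtsoxvks" = 71 6e 6d 74 73 6f 78 76 6b 73 is 10 bytes > B = 7, so hash it first: H(key) = 34 3a, then zero-pad to 7 bytes: K' = 34 3a 00 00 00 00 00.
K' ⊕ ipad = 02 0c 36 36 36 36 36.  K' ⊕ opad = 68 66 5c 5c 5c 5c 5c.
Inner input = (K'⊕ipad) ∥ m = 02 0c 36 36 36 36 36 ∥ bb 24 cd 1c cb.
Inner hash: even-index sum = 228 mod 256 = 228; odd-index sum = 715 mod 256 = 203 → e4 cb.
Outer input = (K'⊕opad) ∥ inner = 68 66 5c 5c 5c 5c 5c ∥ e4 cb.
Outer hash (tag): even-index sum = 583 mod 256 = 71; odd-index sum = 514 mod 256 = 2 → 47 02.

4702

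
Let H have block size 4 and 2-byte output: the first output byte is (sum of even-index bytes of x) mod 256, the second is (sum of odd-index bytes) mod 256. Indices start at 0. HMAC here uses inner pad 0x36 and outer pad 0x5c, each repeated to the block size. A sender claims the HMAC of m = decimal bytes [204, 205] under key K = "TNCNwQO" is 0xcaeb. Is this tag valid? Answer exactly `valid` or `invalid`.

valid

Key "TNCNwQO" = 54 4e 43 4e 77 51 4f is 7 bytes > B = 4, so hash it first: H(key) = 5d ed, then zero-pad to 4 bytes: K' = 5d ed 00 00.
K' ⊕ ipad = 6b db 36 36; K' ⊕ opad = 01 b1 5c 5c.
Inner hash: even-index sum = 365 mod 256 = 109; odd-index sum = 478 mod 256 = 222 → 6d de.
Outer hash (recomputed tag): even-index sum = 202 mod 256 = 202; odd-index sum = 491 mod 256 = 235 → ca eb.
Recomputed tag = caeb; claimed = caeb → match.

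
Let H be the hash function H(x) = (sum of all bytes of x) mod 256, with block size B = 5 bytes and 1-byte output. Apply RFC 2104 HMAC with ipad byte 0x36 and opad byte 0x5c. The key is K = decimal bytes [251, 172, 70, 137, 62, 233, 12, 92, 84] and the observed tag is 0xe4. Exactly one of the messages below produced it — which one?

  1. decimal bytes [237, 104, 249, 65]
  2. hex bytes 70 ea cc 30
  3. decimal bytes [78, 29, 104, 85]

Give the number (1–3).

Key decimal bytes [251, 172, 70, 137, 62, 233, 12, 92, 84] = fb ac 46 89 3e e9 0c 5c 54 is 9 bytes > B = 5, so hash it first: H(key) = 59, then zero-pad to 5 bytes: K' = 59 00 00 00 00.
K' ⊕ ipad = 6f 36 36 36 36; K' ⊕ opad = 05 5c 5c 5c 5c.
m1: inner = H(6f 36 36 36 36 ed 68 f9 41) = d6; tag = H(05 5c 5c 5c 5c d6) = 4b
m2: inner = H(6f 36 36 36 36 70 ea cc 30) = 9d; tag = H(05 5c 5c 5c 5c 9d) = 12
m3: inner = H(6f 36 36 36 36 4e 1d 68 55) = 6f; tag = H(05 5c 5c 5c 5c 6f) = e4 ← matches

3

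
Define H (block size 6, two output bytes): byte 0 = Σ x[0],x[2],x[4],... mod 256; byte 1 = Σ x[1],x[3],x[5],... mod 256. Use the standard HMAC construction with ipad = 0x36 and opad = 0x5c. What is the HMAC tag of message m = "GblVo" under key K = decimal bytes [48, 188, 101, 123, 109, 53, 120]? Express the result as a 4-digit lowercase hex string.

b866

Key decimal bytes [48, 188, 101, 123, 109, 53, 120] = 30 bc 65 7b 6d 35 78 is 7 bytes > B = 6, so hash it first: H(key) = 7a 6c, then zero-pad to 6 bytes: K' = 7a 6c 00 00 00 00.
K' ⊕ ipad = 4c 5a 36 36 36 36.  K' ⊕ opad = 26 30 5c 5c 5c 5c.
Inner input = (K'⊕ipad) ∥ m = 4c 5a 36 36 36 36 ∥ 47 62 6c 56 6f.
Inner hash: even-index sum = 474 mod 256 = 218; odd-index sum = 382 mod 256 = 126 → da 7e.
Outer input = (K'⊕opad) ∥ inner = 26 30 5c 5c 5c 5c ∥ da 7e.
Outer hash (tag): even-index sum = 440 mod 256 = 184; odd-index sum = 358 mod 256 = 102 → b8 66.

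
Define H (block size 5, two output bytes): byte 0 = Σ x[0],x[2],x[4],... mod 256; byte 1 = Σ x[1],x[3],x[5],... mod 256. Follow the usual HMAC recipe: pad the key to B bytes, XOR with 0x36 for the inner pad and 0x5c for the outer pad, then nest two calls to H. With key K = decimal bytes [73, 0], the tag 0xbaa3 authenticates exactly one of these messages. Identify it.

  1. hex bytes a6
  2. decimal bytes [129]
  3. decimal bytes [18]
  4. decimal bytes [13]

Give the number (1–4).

2

Key decimal bytes [73, 0] = 49 00 is 2 bytes ≤ B = 5; zero-pad to 5 bytes: K' = 49 00 00 00 00.
K' ⊕ ipad = 7f 36 36 36 36; K' ⊕ opad = 15 5c 5c 5c 5c.
m1: inner = H(7f 36 36 36 36 a6) = eb 12; tag = H(15 5c 5c 5c 5c eb 12) = dfa3
m2: inner = H(7f 36 36 36 36 81) = eb ed; tag = H(15 5c 5c 5c 5c eb ed) = baa3 ← matches
m3: inner = H(7f 36 36 36 36 12) = eb 7e; tag = H(15 5c 5c 5c 5c eb 7e) = 4ba3
m4: inner = H(7f 36 36 36 36 0d) = eb 79; tag = H(15 5c 5c 5c 5c eb 79) = 46a3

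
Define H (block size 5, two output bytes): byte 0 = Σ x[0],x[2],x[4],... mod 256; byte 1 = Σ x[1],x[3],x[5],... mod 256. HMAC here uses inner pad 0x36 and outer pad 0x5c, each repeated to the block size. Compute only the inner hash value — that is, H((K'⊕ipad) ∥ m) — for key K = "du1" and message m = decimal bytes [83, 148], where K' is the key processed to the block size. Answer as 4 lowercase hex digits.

23cc

Key "du1" = 64 75 31 is 3 bytes ≤ B = 5; zero-pad to 5 bytes: K' = 64 75 31 00 00.
K' ⊕ ipad = 52 43 07 36 36.
Inner input = 52 43 07 36 36 ∥ 53 94.
Inner hash: even-index sum = 291 mod 256 = 35; odd-index sum = 204 mod 256 = 204 → 23 cc.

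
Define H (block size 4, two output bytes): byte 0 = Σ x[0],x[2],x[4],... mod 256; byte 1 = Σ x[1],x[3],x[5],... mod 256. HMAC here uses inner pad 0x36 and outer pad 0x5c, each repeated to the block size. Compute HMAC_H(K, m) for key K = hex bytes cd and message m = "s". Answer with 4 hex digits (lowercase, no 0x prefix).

Key hex bytes cd is 1 byte ≤ B = 4; zero-pad to 4 bytes: K' = cd 00 00 00.
K' ⊕ ipad = fb 36 36 36.  K' ⊕ opad = 91 5c 5c 5c.
Inner input = (K'⊕ipad) ∥ m = fb 36 36 36 ∥ 73.
Inner hash: even-index sum = 420 mod 256 = 164; odd-index sum = 108 mod 256 = 108 → a4 6c.
Outer input = (K'⊕opad) ∥ inner = 91 5c 5c 5c ∥ a4 6c.
Outer hash (tag): even-index sum = 401 mod 256 = 145; odd-index sum = 292 mod 256 = 36 → 91 24.

9124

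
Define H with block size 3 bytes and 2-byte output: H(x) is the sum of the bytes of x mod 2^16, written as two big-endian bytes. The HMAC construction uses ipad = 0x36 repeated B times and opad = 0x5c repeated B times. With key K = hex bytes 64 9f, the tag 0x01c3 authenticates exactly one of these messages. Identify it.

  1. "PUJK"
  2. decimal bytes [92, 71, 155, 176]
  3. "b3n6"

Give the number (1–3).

Key hex bytes 64 9f is 2 bytes ≤ B = 3; zero-pad to 3 bytes: K' = 64 9f 00.
K' ⊕ ipad = 52 a9 36; K' ⊕ opad = 38 c3 5c.
m1: inner = H(52 a9 36 50 55 4a 4b) = 02 6b; tag = H(38 c3 5c 02 6b) = 01c4
m2: inner = H(52 a9 36 5c 47 9b b0) = 03 1f; tag = H(38 c3 5c 03 1f) = 0179
m3: inner = H(52 a9 36 62 33 6e 36) = 02 6a; tag = H(38 c3 5c 02 6a) = 01c3 ← matches

3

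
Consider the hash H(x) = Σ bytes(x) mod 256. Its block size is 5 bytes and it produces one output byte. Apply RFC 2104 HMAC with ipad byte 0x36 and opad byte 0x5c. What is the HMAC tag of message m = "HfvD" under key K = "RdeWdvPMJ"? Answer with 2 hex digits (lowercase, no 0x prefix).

24

Key "RdeWdvPMJ" = 52 64 65 57 64 76 50 4d 4a is 9 bytes > B = 5, so hash it first: H(key) = 33, then zero-pad to 5 bytes: K' = 33 00 00 00 00.
K' ⊕ ipad = 05 36 36 36 36.  K' ⊕ opad = 6f 5c 5c 5c 5c.
Inner input = (K'⊕ipad) ∥ m = 05 36 36 36 36 ∥ 48 66 76 44.
Inner hash: sum = 5+54+54+54+54+72+102+118+68 = 581; mod 256 = 69 → 45.
Outer input = (K'⊕opad) ∥ inner = 6f 5c 5c 5c 5c ∥ 45.
Outer hash (tag): sum = 111+92+92+92+92+69 = 548; mod 256 = 36 → 24.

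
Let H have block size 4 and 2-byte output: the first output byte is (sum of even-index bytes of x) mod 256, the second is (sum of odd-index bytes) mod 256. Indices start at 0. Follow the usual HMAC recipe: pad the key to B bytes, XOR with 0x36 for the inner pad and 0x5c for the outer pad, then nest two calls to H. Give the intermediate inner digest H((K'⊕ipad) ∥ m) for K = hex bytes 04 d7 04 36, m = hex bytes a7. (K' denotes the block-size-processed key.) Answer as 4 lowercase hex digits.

0be1

Key hex bytes 04 d7 04 36 is exactly B = 4 bytes: K' = 04 d7 04 36.
K' ⊕ ipad = 32 e1 32 00.
Inner input = 32 e1 32 00 ∥ a7.
Inner hash: even-index sum = 267 mod 256 = 11; odd-index sum = 225 mod 256 = 225 → 0b e1.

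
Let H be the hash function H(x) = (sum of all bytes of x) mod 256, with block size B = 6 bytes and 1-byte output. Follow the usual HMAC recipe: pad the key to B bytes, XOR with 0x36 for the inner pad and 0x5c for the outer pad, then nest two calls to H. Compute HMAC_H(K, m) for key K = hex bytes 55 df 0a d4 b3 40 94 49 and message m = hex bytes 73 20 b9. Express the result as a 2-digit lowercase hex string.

Key hex bytes 55 df 0a d4 b3 40 94 49 is 8 bytes > B = 6, so hash it first: H(key) = e2, then zero-pad to 6 bytes: K' = e2 00 00 00 00 00.
K' ⊕ ipad = d4 36 36 36 36 36.  K' ⊕ opad = be 5c 5c 5c 5c 5c.
Inner input = (K'⊕ipad) ∥ m = d4 36 36 36 36 36 ∥ 73 20 b9.
Inner hash: sum = 212+54+54+54+54+54+115+32+185 = 814; mod 256 = 46 → 2e.
Outer input = (K'⊕opad) ∥ inner = be 5c 5c 5c 5c 5c ∥ 2e.
Outer hash (tag): sum = 190+92+92+92+92+92+46 = 696; mod 256 = 184 → b8.

b8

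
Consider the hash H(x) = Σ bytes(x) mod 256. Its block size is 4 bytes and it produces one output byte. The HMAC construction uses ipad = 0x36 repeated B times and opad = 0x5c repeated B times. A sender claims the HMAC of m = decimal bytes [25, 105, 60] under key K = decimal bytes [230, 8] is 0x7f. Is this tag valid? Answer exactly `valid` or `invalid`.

invalid

Key decimal bytes [230, 8] = e6 08 is 2 bytes ≤ B = 4; zero-pad to 4 bytes: K' = e6 08 00 00.
K' ⊕ ipad = d0 3e 36 36; K' ⊕ opad = ba 54 5c 5c.
Inner hash: sum = 208+62+54+54+25+105+60 = 568; mod 256 = 56 → 38.
Outer hash (recomputed tag): sum = 186+84+92+92+56 = 510; mod 256 = 254 → fe.
Recomputed tag = fe; claimed = 7f → mismatch.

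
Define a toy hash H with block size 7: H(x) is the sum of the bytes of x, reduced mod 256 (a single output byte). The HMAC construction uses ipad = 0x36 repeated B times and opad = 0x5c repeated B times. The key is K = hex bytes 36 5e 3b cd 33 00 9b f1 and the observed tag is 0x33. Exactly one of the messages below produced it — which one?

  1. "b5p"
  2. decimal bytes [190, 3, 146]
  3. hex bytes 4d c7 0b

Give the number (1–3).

Key hex bytes 36 5e 3b cd 33 00 9b f1 is 8 bytes > B = 7, so hash it first: H(key) = 5b, then zero-pad to 7 bytes: K' = 5b 00 00 00 00 00 00.
K' ⊕ ipad = 6d 36 36 36 36 36 36; K' ⊕ opad = 07 5c 5c 5c 5c 5c 5c.
m1: inner = H(6d 36 36 36 36 36 36 62 35 70) = b8; tag = H(07 5c 5c 5c 5c 5c 5c b8) = e7
m2: inner = H(6d 36 36 36 36 36 36 be 03 92) = 04; tag = H(07 5c 5c 5c 5c 5c 5c 04) = 33 ← matches
m3: inner = H(6d 36 36 36 36 36 36 4d c7 0b) = d0; tag = H(07 5c 5c 5c 5c 5c 5c d0) = ff

2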